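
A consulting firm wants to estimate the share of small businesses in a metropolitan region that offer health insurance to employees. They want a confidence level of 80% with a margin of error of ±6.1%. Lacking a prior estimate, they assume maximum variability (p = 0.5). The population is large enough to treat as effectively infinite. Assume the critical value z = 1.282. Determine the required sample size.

With p = 0.5, p(1−p) = 0.25.
n = z²·p(1−p)/E² = 1.282² × 0.2500 / 0.061² = 1.6435 × 0.2500 / 0.003721 ≈ 110.42.
Rounding up gives n = 111.

111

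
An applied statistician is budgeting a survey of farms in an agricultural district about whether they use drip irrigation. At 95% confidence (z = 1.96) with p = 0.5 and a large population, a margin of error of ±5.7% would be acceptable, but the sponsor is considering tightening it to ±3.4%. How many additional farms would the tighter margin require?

535

At ±5.7%: n = 1.96² × 0.2500 / 0.057² ≈ 295.60 → 296.
At ±3.4%: n = 1.96² × 0.2500 / 0.034² ≈ 830.80 → 831.
Additional respondents: 831 − 296 = 535.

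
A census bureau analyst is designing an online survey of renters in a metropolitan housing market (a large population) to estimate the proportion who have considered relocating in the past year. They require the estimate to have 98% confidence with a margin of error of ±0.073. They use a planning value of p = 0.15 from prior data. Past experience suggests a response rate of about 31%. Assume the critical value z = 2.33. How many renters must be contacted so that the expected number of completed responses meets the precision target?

Completed interviews needed: n₀ = 2.33² × 0.1275 / 0.073² ≈ 129.89 → 130.
At a 31% response rate, contacts needed = 130 / 0.31 ≈ 419.35 → 420.

420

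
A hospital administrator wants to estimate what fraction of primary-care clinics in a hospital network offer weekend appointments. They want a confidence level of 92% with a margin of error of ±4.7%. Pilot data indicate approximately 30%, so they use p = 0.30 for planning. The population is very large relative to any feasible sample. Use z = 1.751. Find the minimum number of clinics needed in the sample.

292

With p = 0.30, p(1−p) = 0.2100.
n = z²·p(1−p)/E² = 1.751² × 0.2100 / 0.047² = 3.0660 × 0.2100 / 0.002209 ≈ 291.47.
Rounding up gives n = 292.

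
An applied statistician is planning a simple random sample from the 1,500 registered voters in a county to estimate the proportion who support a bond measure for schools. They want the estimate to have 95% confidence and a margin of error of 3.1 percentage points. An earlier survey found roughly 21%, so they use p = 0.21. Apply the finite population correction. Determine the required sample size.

For 95% confidence, z = 1.960.
Unadjusted: n₀ = 1.960² × 0.21 × 0.79 / 0.031² ≈ 663.19, so n₀ = 664.
Finite population correction with N = 1,500: n = n₀ / (1 + (n₀−1)/N) = 664 / (1 + 663/1500) = 664 / 1.4420 ≈ 460.47.
Rounding up, n = 461.

461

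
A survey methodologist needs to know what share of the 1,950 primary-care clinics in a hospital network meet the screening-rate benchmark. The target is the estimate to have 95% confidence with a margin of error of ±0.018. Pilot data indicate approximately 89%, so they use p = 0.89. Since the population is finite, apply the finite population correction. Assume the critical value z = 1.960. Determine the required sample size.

Unadjusted: n₀ = 1.960² × 0.89 × 0.11 / 0.018² ≈ 1160.78, so n₀ = 1161.
Finite population correction with N = 1,950: n = n₀ / (1 + (n₀−1)/N) = 1161 / (1 + 1160/1950) = 1161 / 1.5949 ≈ 727.96.
Rounding up, n = 728.

728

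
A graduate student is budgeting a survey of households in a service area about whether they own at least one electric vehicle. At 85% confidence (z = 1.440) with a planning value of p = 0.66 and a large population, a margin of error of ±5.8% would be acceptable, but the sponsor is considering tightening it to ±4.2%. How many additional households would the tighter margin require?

At ±5.8%: n = 1.440² × 0.2244 / 0.058² ≈ 138.32 → 139.
At ±4.2%: n = 1.440² × 0.2244 / 0.042² ≈ 263.78 → 264.
Additional respondents: 264 − 139 = 125.

125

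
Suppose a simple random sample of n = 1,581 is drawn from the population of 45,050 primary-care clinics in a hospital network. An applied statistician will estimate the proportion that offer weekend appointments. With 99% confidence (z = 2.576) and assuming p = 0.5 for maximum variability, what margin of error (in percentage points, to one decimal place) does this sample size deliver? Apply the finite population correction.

3.2

Finite-population factor: (N−n)/(N−1) = (45050−1581)/(45050−1) = 0.9649.
SE(p̂) = √[p(1−p)/n · (N−n)/(N−1)] = √[0.2500/1581 × 0.9649] = 0.01235.
E = z × SE = 2.576 × 0.01235 = 0.03182 ≈ 3.2 percentage points.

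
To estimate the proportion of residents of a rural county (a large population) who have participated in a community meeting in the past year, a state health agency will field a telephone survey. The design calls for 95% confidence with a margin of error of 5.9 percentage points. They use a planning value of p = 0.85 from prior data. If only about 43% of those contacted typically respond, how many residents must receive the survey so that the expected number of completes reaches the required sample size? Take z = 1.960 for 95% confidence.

328

Completed interviews needed: n₀ = 1.960² × 0.1275 / 0.059² ≈ 140.71 → 141.
At a 43% response rate, contacts needed = 141 / 0.43 ≈ 327.91 → 328.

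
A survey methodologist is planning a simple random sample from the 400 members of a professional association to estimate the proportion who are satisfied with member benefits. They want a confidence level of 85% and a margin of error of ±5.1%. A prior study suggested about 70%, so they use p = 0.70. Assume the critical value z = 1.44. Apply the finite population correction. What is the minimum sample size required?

Unadjusted: n₀ = 1.44² × 0.70 × 0.30 / 0.051² ≈ 167.42, so n₀ = 168.
Finite population correction with N = 400: n = n₀ / (1 + (n₀−1)/N) = 168 / (1 + 167/400) = 168 / 1.4175 ≈ 118.52.
Rounding up, n = 119.

119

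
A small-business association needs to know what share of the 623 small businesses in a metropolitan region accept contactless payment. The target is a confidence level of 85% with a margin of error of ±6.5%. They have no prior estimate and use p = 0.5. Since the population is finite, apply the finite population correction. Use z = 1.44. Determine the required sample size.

Unadjusted: n₀ = 1.44² × 0.50 × 0.50 / 0.065² ≈ 122.70, so n₀ = 123.
Finite population correction with N = 623: n = n₀ / (1 + (n₀−1)/N) = 123 / (1 + 122/623) = 123 / 1.1958 ≈ 102.86.
Rounding up, n = 103.

103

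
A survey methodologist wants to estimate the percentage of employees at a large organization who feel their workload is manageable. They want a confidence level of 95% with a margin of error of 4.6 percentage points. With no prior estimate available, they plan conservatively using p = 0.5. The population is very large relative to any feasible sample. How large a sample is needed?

For 95% confidence, z = 1.96.
With p = 0.5, p(1−p) = 0.25.
n = z²·p(1−p)/E² = 1.96² × 0.2500 / 0.046² = 3.8416 × 0.2500 / 0.002116 ≈ 453.88.
Rounding up gives n = 454.

454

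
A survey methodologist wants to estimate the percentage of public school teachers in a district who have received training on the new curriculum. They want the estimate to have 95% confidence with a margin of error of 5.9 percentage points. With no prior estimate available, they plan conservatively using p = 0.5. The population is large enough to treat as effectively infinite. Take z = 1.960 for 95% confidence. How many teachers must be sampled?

With p = 0.5, p(1−p) = 0.25.
n = z²·p(1−p)/E² = 1.960² × 0.2500 / 0.059² = 3.8416 × 0.2500 / 0.003481 ≈ 275.90.
Rounding up gives n = 276.

276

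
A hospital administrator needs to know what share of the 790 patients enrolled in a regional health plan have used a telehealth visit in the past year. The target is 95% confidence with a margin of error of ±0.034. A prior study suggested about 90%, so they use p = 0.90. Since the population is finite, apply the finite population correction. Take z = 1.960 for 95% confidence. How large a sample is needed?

218

Unadjusted: n₀ = 1.960² × 0.90 × 0.10 / 0.034² ≈ 299.09, so n₀ = 300.
Finite population correction with N = 790: n = n₀ / (1 + (n₀−1)/N) = 300 / (1 + 299/790) = 300 / 1.3785 ≈ 217.63.
Rounding up, n = 218.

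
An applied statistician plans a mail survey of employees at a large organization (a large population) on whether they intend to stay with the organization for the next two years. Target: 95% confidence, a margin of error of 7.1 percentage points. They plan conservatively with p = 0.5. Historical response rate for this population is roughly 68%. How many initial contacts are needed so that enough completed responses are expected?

For 95% confidence, z = 1.960.
Completed interviews needed: n₀ = 1.960² × 0.2500 / 0.071² ≈ 190.52 → 191.
At a 68% response rate, contacts needed = 191 / 0.68 ≈ 280.88 → 281.

281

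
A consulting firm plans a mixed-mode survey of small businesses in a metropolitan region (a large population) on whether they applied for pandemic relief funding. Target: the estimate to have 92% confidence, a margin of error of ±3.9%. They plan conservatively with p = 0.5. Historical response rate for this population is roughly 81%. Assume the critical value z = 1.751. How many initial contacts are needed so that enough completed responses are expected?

623

Completed interviews needed: n₀ = 1.751² × 0.2500 / 0.039² ≈ 503.94 → 504.
At an 81% response rate, contacts needed = 504 / 0.81 ≈ 622.22 → 623.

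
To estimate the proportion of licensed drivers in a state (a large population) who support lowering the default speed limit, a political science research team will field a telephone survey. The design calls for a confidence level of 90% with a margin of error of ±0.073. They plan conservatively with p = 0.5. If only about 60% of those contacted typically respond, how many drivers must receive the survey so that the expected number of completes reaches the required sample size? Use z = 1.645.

212

Completed interviews needed: n₀ = 1.645² × 0.2500 / 0.073² ≈ 126.95 → 127.
At a 60% response rate, contacts needed = 127 / 0.60 ≈ 211.67 → 212.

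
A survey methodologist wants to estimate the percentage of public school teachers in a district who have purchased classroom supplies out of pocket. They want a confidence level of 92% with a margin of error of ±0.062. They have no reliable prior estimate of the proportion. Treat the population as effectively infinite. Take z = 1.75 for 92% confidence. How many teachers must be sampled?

200

With no prior estimate, use p = 0.5, giving p(1−p) = 0.25.
n = z²·p(1−p)/E² = 1.75² × 0.2500 / 0.062² = 3.0625 × 0.2500 / 0.003844 ≈ 199.17.
Rounding up gives n = 200.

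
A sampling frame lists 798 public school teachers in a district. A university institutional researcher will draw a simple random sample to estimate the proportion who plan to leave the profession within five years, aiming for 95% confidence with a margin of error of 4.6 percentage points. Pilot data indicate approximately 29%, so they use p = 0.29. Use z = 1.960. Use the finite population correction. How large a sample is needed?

255

Unadjusted: n₀ = 1.960² × 0.29 × 0.71 / 0.046² ≈ 373.81, so n₀ = 374.
Finite population correction with N = 798: n = n₀ / (1 + (n₀−1)/N) = 374 / (1 + 373/798) = 374 / 1.4674 ≈ 254.87.
Rounding up, n = 255.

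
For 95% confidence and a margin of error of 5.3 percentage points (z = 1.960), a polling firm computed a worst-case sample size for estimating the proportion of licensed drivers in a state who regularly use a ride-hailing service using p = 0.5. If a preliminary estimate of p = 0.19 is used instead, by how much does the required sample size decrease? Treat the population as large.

131

Conservative (p = 0.5): n = 1.960² × 0.25 / 0.053² ≈ 341.90 → 342.
Using p = 0.19: p(1−p) = 0.1539, so n = 1.960² × 0.1539 / 0.053² ≈ 210.47 → 211.
Reduction: 342 − 211 = 131.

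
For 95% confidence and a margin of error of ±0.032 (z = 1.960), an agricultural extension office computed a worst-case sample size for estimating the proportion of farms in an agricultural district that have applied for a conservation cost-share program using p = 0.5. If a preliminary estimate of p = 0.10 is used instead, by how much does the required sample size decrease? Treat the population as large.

Conservative (p = 0.5): n = 1.960² × 0.25 / 0.032² ≈ 937.89 → 938.
Using p = 0.10: p(1−p) = 0.0900, so n = 1.960² × 0.0900 / 0.032² ≈ 337.64 → 338.
Reduction: 938 − 338 = 600.

600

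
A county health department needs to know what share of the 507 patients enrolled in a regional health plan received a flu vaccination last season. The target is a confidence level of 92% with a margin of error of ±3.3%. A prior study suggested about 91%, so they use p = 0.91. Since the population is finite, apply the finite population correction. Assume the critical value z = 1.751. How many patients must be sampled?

Unadjusted: n₀ = 1.751² × 0.91 × 0.09 / 0.033² ≈ 230.58, so n₀ = 231.
Finite population correction with N = 507: n = n₀ / (1 + (n₀−1)/N) = 231 / (1 + 230/507) = 231 / 1.4536 ≈ 158.91.
Rounding up, n = 159.

159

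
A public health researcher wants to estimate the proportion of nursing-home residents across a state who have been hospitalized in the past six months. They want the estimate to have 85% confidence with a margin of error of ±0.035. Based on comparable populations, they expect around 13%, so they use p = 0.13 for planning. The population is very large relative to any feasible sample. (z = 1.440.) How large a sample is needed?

192

With p = 0.13, p(1−p) = 0.1131.
n = z²·p(1−p)/E² = 1.440² × 0.1131 / 0.035² = 2.0736 × 0.1131 / 0.001225 ≈ 191.45.
Rounding up gives n = 192.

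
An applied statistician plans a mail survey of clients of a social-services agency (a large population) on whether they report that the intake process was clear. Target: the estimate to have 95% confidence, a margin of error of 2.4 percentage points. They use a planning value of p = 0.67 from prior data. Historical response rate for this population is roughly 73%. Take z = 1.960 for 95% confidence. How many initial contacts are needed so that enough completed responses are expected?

2021

Completed interviews needed: n₀ = 1.960² × 0.2211 / 0.024² ≈ 1474.61 → 1475.
At a 73% response rate, contacts needed = 1475 / 0.73 ≈ 2020.55 → 2021.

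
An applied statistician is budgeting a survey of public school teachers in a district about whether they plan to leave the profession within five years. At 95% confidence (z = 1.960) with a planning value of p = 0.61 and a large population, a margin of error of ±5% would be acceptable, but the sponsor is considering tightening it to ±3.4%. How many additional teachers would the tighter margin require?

425

At ±5%: n = 1.960² × 0.2379 / 0.050² ≈ 365.57 → 366.
At ±3.4%: n = 1.960² × 0.2379 / 0.034² ≈ 790.59 → 791.
Additional respondents: 791 − 366 = 425.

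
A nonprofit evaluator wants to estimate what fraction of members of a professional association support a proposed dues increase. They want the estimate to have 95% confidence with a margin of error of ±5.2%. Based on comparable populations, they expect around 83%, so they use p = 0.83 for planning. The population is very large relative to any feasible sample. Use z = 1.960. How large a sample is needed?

With p = 0.83, p(1−p) = 0.1411.
n = z²·p(1−p)/E² = 1.960² × 0.1411 / 0.052² = 3.8416 × 0.1411 / 0.002704 ≈ 200.46.
Rounding up gives n = 201.

201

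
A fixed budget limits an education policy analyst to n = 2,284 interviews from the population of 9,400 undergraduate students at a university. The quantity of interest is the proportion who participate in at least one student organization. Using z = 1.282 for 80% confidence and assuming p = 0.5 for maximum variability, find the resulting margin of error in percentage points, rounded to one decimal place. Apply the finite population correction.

1.2

Finite-population factor: (N−n)/(N−1) = (9400−2284)/(9400−1) = 0.7571.
SE(p̂) = √[p(1−p)/n · (N−n)/(N−1)] = √[0.2500/2284 × 0.7571] = 0.00910.
E = z × SE = 1.282 × 0.00910 = 0.01167 ≈ 1.2 percentage points.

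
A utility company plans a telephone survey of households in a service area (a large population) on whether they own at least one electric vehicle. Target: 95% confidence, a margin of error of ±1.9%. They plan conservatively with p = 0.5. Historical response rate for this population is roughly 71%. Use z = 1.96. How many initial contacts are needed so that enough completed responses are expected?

Completed interviews needed: n₀ = 1.96² × 0.2500 / 0.019² ≈ 2660.39 → 2661.
At a 71% response rate, contacts needed = 2661 / 0.71 ≈ 3747.89 → 3748.

3748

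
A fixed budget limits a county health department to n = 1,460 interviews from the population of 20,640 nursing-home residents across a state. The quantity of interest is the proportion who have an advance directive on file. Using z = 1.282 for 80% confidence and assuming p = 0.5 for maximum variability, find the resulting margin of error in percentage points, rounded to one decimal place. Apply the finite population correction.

Finite-population factor: (N−n)/(N−1) = (20640−1460)/(20640−1) = 0.9293.
SE(p̂) = √[p(1−p)/n · (N−n)/(N−1)] = √[0.2500/1460 × 0.9293] = 0.01261.
E = z × SE = 1.282 × 0.01261 = 0.01617 ≈ 1.6 percentage points.

1.6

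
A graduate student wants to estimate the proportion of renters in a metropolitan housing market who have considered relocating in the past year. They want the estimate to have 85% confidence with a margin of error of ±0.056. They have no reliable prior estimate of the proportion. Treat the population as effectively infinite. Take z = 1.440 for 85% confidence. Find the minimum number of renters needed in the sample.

With no prior estimate, use p = 0.5, giving p(1−p) = 0.25.
n = z²·p(1−p)/E² = 1.440² × 0.2500 / 0.056² = 2.0736 × 0.2500 / 0.003136 ≈ 165.31.
Rounding up gives n = 166.

166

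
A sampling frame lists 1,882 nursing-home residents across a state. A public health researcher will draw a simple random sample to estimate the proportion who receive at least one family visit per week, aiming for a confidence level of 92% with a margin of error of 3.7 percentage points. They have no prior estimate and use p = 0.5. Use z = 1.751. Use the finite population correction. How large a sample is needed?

Unadjusted: n₀ = 1.751² × 0.50 × 0.50 / 0.037² ≈ 559.90, so n₀ = 560.
Finite population correction with N = 1,882: n = n₀ / (1 + (n₀−1)/N) = 560 / (1 + 559/1882) = 560 / 1.2970 ≈ 431.76.
Rounding up, n = 432.

432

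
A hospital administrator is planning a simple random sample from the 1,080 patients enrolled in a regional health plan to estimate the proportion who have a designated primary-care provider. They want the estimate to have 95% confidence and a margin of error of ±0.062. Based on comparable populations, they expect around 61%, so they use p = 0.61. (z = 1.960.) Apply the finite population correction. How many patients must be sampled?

196

Unadjusted: n₀ = 1.960² × 0.61 × 0.39 / 0.062² ≈ 237.75, so n₀ = 238.
Finite population correction with N = 1,080: n = n₀ / (1 + (n₀−1)/N) = 238 / (1 + 237/1080) = 238 / 1.2194 ≈ 195.17.
Rounding up, n = 196.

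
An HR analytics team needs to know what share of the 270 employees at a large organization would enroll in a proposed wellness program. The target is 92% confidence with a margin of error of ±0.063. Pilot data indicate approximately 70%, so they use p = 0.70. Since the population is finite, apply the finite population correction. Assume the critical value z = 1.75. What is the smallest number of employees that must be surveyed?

Unadjusted: n₀ = 1.75² × 0.70 × 0.30 / 0.063² ≈ 162.04, so n₀ = 163.
Finite population correction with N = 270: n = n₀ / (1 + (n₀−1)/N) = 163 / (1 + 162/270) = 163 / 1.6000 ≈ 101.88.
Rounding up, n = 102.

102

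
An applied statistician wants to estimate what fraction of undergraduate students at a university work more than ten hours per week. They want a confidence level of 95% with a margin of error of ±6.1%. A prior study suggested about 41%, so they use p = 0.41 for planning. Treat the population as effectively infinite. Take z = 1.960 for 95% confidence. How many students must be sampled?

With p = 0.41, p(1−p) = 0.2419.
n = z²·p(1−p)/E² = 1.960² × 0.2419 / 0.061² = 3.8416 × 0.2419 / 0.003721 ≈ 249.74.
Rounding up gives n = 250.

250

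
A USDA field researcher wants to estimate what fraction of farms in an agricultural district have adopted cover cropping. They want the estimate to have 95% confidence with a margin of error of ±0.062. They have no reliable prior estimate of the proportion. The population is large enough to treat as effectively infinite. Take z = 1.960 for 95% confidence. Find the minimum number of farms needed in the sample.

250

With no prior estimate, use p = 0.5, giving p(1−p) = 0.25.
n = z²·p(1−p)/E² = 1.960² × 0.2500 / 0.062² = 3.8416 × 0.2500 / 0.003844 ≈ 249.84.
Rounding up gives n = 250.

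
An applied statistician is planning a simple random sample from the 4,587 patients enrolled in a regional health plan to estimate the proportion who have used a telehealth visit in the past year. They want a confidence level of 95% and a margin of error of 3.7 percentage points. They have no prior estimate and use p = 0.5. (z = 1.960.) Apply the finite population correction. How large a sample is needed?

609

Unadjusted: n₀ = 1.960² × 0.50 × 0.50 / 0.037² ≈ 701.53, so n₀ = 702.
Finite population correction with N = 4,587: n = n₀ / (1 + (n₀−1)/N) = 702 / (1 + 701/4587) = 702 / 1.1528 ≈ 608.94.
Rounding up, n = 609.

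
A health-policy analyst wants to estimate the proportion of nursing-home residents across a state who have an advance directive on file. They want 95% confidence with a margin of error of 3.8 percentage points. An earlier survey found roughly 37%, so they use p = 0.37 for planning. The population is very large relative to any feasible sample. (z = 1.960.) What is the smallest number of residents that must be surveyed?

621

With p = 0.37, p(1−p) = 0.2331.
n = z²·p(1−p)/E² = 1.960² × 0.2331 / 0.038² = 3.8416 × 0.2331 / 0.001444 ≈ 620.14.
Rounding up gives n = 621.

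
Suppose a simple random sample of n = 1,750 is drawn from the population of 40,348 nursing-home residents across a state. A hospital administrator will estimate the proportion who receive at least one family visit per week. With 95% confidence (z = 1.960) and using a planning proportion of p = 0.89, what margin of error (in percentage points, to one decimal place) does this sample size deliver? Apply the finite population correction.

1.4

Finite-population factor: (N−n)/(N−1) = (40348−1750)/(40348−1) = 0.9567.
SE(p̂) = √[p(1−p)/n · (N−n)/(N−1)] = √[0.0979/1750 × 0.9567] = 0.00732.
E = z × SE = 1.960 × 0.00732 = 0.01434 ≈ 1.4 percentage points.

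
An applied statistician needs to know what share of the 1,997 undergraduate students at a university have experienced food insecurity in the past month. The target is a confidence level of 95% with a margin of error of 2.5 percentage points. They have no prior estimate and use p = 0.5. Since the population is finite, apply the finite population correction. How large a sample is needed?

869

For 95% confidence, z = 1.960.
Unadjusted: n₀ = 1.960² × 0.50 × 0.50 / 0.025² ≈ 1536.64, so n₀ = 1537.
Finite population correction with N = 1,997: n = n₀ / (1 + (n₀−1)/N) = 1537 / (1 + 1536/1997) = 1537 / 1.7692 ≈ 868.78.
Rounding up, n = 869.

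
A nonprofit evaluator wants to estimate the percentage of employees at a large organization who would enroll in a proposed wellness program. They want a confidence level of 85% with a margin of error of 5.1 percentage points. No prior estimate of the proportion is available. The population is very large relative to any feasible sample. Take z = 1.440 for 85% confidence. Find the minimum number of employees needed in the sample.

200

With no prior estimate, use p = 0.5, giving p(1−p) = 0.25.
n = z²·p(1−p)/E² = 1.440² × 0.2500 / 0.051² = 2.0736 × 0.2500 / 0.002601 ≈ 199.31.
Rounding up gives n = 200.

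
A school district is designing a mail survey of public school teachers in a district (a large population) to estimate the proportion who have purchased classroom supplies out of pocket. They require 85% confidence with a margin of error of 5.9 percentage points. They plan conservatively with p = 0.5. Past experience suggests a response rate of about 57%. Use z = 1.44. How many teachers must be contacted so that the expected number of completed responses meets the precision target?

262

Completed interviews needed: n₀ = 1.44² × 0.2500 / 0.059² ≈ 148.92 → 149.
At a 57% response rate, contacts needed = 149 / 0.57 ≈ 261.40 → 262.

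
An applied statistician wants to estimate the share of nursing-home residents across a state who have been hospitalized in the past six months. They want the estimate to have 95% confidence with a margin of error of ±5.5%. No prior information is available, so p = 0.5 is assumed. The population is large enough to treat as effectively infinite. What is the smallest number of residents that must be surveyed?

318

For 95% confidence, z = 1.960.
With p = 0.5, p(1−p) = 0.25.
n = z²·p(1−p)/E² = 1.960² × 0.2500 / 0.055² = 3.8416 × 0.2500 / 0.003025 ≈ 317.49.
Rounding up gives n = 318.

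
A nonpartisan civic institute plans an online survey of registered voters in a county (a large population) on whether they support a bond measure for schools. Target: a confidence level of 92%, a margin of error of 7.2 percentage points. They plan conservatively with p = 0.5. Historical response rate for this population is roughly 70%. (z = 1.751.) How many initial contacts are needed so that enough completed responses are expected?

212

Completed interviews needed: n₀ = 1.751² × 0.2500 / 0.072² ≈ 147.86 → 148.
At a 70% response rate, contacts needed = 148 / 0.70 ≈ 211.43 → 212.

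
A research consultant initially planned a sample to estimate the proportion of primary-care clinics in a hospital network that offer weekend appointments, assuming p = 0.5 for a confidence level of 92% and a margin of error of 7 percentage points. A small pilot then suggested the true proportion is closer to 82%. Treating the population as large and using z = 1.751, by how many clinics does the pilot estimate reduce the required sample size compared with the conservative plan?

64

Conservative (p = 0.5): n = 1.751² × 0.25 / 0.070² ≈ 156.43 → 157.
Using p = 0.82: p(1−p) = 0.1476, so n = 1.751² × 0.1476 / 0.070² ≈ 92.36 → 93.
Reduction: 157 − 93 = 64.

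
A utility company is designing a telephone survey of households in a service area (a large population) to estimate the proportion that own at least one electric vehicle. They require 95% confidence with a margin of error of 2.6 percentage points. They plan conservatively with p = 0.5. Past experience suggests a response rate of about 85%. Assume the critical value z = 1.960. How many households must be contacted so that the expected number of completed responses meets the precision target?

1672

Completed interviews needed: n₀ = 1.960² × 0.2500 / 0.026² ≈ 1420.71 → 1421.
At an 85% response rate, contacts needed = 1421 / 0.85 ≈ 1671.76 → 1672.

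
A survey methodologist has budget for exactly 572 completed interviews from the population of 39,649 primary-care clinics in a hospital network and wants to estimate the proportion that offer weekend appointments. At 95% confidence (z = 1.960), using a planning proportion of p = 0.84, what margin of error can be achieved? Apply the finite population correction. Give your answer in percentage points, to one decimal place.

Finite-population factor: (N−n)/(N−1) = (39649−572)/(39649−1) = 0.9856.
SE(p̂) = √[p(1−p)/n · (N−n)/(N−1)] = √[0.1344/572 × 0.9856] = 0.01522.
E = z × SE = 1.960 × 0.01522 = 0.02983 ≈ 3.0 percentage points.

3.0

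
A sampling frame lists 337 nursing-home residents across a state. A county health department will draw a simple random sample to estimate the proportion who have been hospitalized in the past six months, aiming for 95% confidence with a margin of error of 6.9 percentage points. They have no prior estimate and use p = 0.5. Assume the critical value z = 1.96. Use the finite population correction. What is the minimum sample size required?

Unadjusted: n₀ = 1.96² × 0.50 × 0.50 / 0.069² ≈ 201.72, so n₀ = 202.
Finite population correction with N = 337: n = n₀ / (1 + (n₀−1)/N) = 202 / (1 + 201/337) = 202 / 1.5964 ≈ 126.53.
Rounding up, n = 127.

127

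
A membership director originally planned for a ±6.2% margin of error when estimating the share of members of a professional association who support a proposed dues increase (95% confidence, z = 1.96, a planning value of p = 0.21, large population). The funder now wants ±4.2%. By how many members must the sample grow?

At ±6.2%: n = 1.96² × 0.1659 / 0.062² ≈ 165.80 → 166.
At ±4.2%: n = 1.96² × 0.1659 / 0.042² ≈ 361.29 → 362.
Additional respondents: 362 − 166 = 196.

196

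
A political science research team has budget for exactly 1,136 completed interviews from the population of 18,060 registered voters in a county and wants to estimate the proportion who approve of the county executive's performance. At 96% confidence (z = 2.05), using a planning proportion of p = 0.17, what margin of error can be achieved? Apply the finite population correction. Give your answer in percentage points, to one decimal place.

Finite-population factor: (N−n)/(N−1) = (18060−1136)/(18060−1) = 0.9372.
SE(p̂) = √[p(1−p)/n · (N−n)/(N−1)] = √[0.1411/1136 × 0.9372] = 0.01079.
E = z × SE = 2.05 × 0.01079 = 0.02212 ≈ 2.2 percentage points.

2.2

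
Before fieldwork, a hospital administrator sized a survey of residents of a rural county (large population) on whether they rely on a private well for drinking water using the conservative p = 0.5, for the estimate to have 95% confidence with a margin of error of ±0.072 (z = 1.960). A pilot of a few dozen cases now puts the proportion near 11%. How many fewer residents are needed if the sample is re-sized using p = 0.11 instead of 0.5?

113

Conservative (p = 0.5): n = 1.960² × 0.25 / 0.072² ≈ 185.26 → 186.
Using p = 0.11: p(1−p) = 0.0979, so n = 1.960² × 0.0979 / 0.072² ≈ 72.55 → 73.
Reduction: 186 − 73 = 113.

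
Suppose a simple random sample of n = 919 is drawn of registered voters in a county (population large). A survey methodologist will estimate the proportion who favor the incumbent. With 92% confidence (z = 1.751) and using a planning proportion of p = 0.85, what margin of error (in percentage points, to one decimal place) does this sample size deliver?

2.1

SE(p̂) = √[p(1−p)/n] = √[0.1275/919] = 0.01178.
E = z × SE = 1.751 × 0.01178 = 0.02062, or 2.1 percentage points.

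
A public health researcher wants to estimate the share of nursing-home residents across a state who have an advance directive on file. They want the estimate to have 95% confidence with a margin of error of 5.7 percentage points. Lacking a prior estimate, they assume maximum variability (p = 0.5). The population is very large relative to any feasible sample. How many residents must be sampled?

296

For 95% confidence, z = 1.96.
With p = 0.5, p(1−p) = 0.25.
n = z²·p(1−p)/E² = 1.96² × 0.2500 / 0.057² = 3.8416 × 0.2500 / 0.003249 ≈ 295.60.
Rounding up gives n = 296.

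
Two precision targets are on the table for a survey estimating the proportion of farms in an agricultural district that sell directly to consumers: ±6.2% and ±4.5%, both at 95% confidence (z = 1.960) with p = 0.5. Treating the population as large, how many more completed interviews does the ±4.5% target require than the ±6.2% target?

At ±6.2%: n = 1.960² × 0.2500 / 0.062² ≈ 249.84 → 250.
At ±4.5%: n = 1.960² × 0.2500 / 0.045² ≈ 474.27 → 475.
Additional respondents: 475 − 250 = 225.

225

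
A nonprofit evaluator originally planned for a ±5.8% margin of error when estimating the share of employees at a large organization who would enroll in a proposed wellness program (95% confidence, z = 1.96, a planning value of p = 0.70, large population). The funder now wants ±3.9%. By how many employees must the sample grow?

At ±5.8%: n = 1.96² × 0.2100 / 0.058² ≈ 239.81 → 240.
At ±3.9%: n = 1.96² × 0.2100 / 0.039² ≈ 530.40 → 531.
Additional respondents: 531 − 240 = 291.

291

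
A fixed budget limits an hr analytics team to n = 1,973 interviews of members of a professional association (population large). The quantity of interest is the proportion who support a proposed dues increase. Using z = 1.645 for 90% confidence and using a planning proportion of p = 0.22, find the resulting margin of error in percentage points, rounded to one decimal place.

1.5

SE(p̂) = √[p(1−p)/n] = √[0.1716/1973] = 0.00933.
E = z × SE = 1.645 × 0.00933 = 0.01534, or 1.5 percentage points.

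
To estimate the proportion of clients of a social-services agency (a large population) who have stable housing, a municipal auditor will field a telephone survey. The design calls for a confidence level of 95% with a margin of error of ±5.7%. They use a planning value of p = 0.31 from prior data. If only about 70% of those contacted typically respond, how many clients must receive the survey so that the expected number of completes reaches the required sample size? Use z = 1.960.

362

Completed interviews needed: n₀ = 1.960² × 0.2139 / 0.057² ≈ 252.91 → 253.
At a 70% response rate, contacts needed = 253 / 0.70 ≈ 361.43 → 362.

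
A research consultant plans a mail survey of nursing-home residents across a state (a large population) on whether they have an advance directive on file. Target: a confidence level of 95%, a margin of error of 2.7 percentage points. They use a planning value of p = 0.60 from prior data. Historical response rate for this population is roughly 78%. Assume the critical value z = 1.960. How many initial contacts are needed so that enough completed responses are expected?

1622

Completed interviews needed: n₀ = 1.960² × 0.2400 / 0.027² ≈ 1264.72 → 1265.
At a 78% response rate, contacts needed = 1265 / 0.78 ≈ 1621.79 → 1622.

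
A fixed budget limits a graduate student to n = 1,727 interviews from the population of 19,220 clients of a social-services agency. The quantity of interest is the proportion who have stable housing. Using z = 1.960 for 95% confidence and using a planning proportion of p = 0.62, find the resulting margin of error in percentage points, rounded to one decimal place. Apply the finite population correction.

2.2

Finite-population factor: (N−n)/(N−1) = (19220−1727)/(19220−1) = 0.9102.
SE(p̂) = √[p(1−p)/n · (N−n)/(N−1)] = √[0.2356/1727 × 0.9102] = 0.01114.
E = z × SE = 1.960 × 0.01114 = 0.02184 ≈ 2.2 percentage points.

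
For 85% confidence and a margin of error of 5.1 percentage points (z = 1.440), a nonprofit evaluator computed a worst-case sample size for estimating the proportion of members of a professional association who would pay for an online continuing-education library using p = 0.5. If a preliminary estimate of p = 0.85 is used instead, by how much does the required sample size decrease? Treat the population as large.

Conservative (p = 0.5): n = 1.440² × 0.25 / 0.051² ≈ 199.31 → 200.
Using p = 0.85: p(1−p) = 0.1275, so n = 1.440² × 0.1275 / 0.051² ≈ 101.65 → 102.
Reduction: 200 − 102 = 98.

98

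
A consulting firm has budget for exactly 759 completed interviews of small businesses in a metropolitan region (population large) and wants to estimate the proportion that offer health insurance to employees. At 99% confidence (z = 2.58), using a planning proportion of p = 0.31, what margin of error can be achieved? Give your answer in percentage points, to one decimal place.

SE(p̂) = √[p(1−p)/n] = √[0.2139/759] = 0.01679.
E = z × SE = 2.58 × 0.01679 = 0.04331, or 4.3 percentage points.

4.3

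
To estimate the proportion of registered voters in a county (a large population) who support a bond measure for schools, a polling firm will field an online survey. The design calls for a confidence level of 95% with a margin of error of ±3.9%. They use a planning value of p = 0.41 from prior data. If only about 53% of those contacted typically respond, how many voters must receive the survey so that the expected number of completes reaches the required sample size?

For 95% confidence, z = 1.96.
Completed interviews needed: n₀ = 1.96² × 0.2419 / 0.039² ≈ 610.97 → 611.
At a 53% response rate, contacts needed = 611 / 0.53 ≈ 1152.83 → 1153.

1153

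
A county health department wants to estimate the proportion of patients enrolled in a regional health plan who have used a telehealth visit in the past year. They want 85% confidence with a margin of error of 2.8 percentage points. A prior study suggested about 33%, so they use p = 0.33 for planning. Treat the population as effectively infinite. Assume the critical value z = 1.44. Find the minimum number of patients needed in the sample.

With p = 0.33, p(1−p) = 0.2211.
n = z²·p(1−p)/E² = 1.44² × 0.2211 / 0.028² = 2.0736 × 0.2211 / 0.000784 ≈ 584.79.
Rounding up gives n = 585.

585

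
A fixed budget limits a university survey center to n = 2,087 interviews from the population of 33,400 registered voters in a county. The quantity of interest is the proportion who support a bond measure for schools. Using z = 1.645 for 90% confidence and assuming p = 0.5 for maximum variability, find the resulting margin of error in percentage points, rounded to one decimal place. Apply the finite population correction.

Finite-population factor: (N−n)/(N−1) = (33400−2087)/(33400−1) = 0.9375.
SE(p̂) = √[p(1−p)/n · (N−n)/(N−1)] = √[0.2500/2087 × 0.9375] = 0.01060.
E = z × SE = 1.645 × 0.01060 = 0.01743 ≈ 1.7 percentage points.

1.7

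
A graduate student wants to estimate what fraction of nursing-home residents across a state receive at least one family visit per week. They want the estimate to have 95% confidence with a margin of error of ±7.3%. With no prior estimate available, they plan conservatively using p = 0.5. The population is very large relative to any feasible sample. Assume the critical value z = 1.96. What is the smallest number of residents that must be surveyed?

181

With p = 0.5, p(1−p) = 0.25.
n = z²·p(1−p)/E² = 1.96² × 0.2500 / 0.073² = 3.8416 × 0.2500 / 0.005329 ≈ 180.22.
Rounding up gives n = 181.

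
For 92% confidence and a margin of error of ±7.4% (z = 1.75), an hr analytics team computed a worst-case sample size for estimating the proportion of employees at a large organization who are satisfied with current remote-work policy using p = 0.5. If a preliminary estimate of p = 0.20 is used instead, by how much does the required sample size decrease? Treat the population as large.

50

Conservative (p = 0.5): n = 1.75² × 0.25 / 0.074² ≈ 139.81 → 140.
Using p = 0.20: p(1−p) = 0.1600, so n = 1.75² × 0.1600 / 0.074² ≈ 89.48 → 90.
Reduction: 140 − 90 = 50.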